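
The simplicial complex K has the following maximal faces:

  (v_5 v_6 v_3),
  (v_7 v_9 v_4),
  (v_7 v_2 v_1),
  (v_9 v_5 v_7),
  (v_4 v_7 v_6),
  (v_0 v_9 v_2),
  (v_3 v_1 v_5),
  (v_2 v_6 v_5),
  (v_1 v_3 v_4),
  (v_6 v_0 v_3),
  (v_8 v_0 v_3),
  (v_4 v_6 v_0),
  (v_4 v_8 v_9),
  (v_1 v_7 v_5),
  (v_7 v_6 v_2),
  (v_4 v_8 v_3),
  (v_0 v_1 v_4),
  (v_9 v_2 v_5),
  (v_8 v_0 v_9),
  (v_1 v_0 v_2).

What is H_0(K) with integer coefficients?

H_0 ≅ Z.

Order the vertices as v_0 < v_1 < v_2 < v_3 < v_4 < v_5 < v_6 < v_7 < v_8 < v_9. Listing each simplex with vertices in this order, K has dimension 2 with simplices:

  0-simplices (10): [v_0], [v_1], [v_2], [v_3], [v_4], [v_5], [v_6], [v_7], [v_8], [v_9]
  1-simplices (30): (30 of them)
  2-simplices (20): (20 of them)

giving chain groups C_0 ≅ Z^10, C_1 ≅ Z^30, C_2 ≅ Z^20.

∂_1: C_1 → C_0 is given by ∂[p,q] = [q] − [p].
The 10×30 boundary matrix has rank 9 and Smith normal form diag(1,1,1,1,1,1,1,1,1).

∂_2: C_2 → C_1 acts by ∂[p,q,r] = [q,r] − [p,r] + [p,q]. For instance
  ∂[v_1,v_5,v_7] = [v_5,v_7] − [v_1,v_7] + [v_1,v_5],
  ∂[v_3,v_4,v_8] = [v_4,v_8] − [v_3,v_8] + [v_3,v_4].
This gives a 30×20 integer matrix of rank 20; reducing to Smith normal form yields diagonal entries (1,1,1,1,1,1,1,1,1,1,1,1,1,1,1,1,1,1,1,2).

From H_k ≅ ker(∂_k) / im(∂_{k+1}) we obtain:

  H_0: rank C_0 − rank ∂_1 = 10 − 9 = 1, and the invariant factors of ∂_1 are all 1, so H_0 = Z.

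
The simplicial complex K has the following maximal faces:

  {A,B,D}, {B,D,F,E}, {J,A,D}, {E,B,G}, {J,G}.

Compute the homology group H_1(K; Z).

Take the total order A < B < D < E < F < G < J on the vertex set. Then K (dimension 3) consists of the simplices:

  0-simplices (7): A, B, D, E, F, G, J
  1-simplices (13): AB, AD, AJ, BD, BE, BF, BG, DE, DF, DJ, EF, EG, GJ
  2-simplices (7): ABD, ADJ, BDE, BDF, BEF, BEG, DEF
  3-simplices (1): BDEF

giving chain groups C_0 ≅ Z^7, C_1 ≅ Z^13, C_2 ≅ Z^7, C_3 ≅ Z^1.

The boundary map ∂_1: C_1 → C_0 is given by ∂[p,q] = [q] − [p]. For instance
  ∂EG = G − E.
This gives a 7×13 integer matrix of rank 6; reducing to Smith normal form yields diagonal entries (1,1,1,1,1,1).

The boundary map ∂_2: C_2 → C_1 acts by ∂[p,q,r] = [q,r] − [p,r] + [p,q]. For instance
  ∂BDE = DE − BE + BD,
  ∂ABD = BD − AD + AB.
This gives a 13×7 integer matrix of rank 6; reducing to Smith normal form yields diagonal entries (1,1,1,1,1,1).

Boundary ∂_3: C_3 → C_2 sends each 3-simplex σ to the alternating sum Σ_i (−1)^i (σ with its i-th vertex removed). For instance
  ∂BDEF = DEF − BEF + BDF − BDE.
The resulting 7×1 matrix has rank 1, and its Smith normal form has invariant factors (1).

From H_k ≅ ker(∂_k) / im(∂_{k+1}) we obtain:

  H_1: rank ker ∂_1 − rank ∂_2 = (13 − 6) − 6 = 1, and the invariant factors of ∂_2 are all 1, so H_1 = Z.

H_1 ≅ Z.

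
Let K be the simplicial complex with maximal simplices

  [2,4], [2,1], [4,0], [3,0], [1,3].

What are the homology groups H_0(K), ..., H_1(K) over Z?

H_0 ≅ Z,  H_1 ≅ Z.

Take the total order 0 < 1 < 2 < 3 < 4 on the vertex set. Then K (dimension 1) consists of the simplices:

  0-simplices (5): [0], [1], [2], [3], [4]
  1-simplices (5): [0,3], [0,4], [1,2], [1,3], [2,4]

giving chain groups C_0 ≅ Z^5, C_1 ≅ Z^5.

The boundary map ∂_1: C_1 → C_0 maps an edge to its endpoints' difference, ∂[p,q] = q − p. For instance
  ∂[1,2] = [2] − [1].
The resulting 5×5 matrix has rank 4, and its Smith normal form has invariant factors (1,1,1,1).

Computing H_k = (kernel of ∂_k) / (image of ∂_{k+1}):

  H_0: rank C_0 − rank ∂_1 = 5 − 4 = 1, and the invariant factors of ∂_1 are all 1, so H_0 ≅ Z.
  H_1: rank ker ∂_1 − rank ∂_2 = (5 − 4) − 0 = 1, and there is no ∂_2, so H_1 ≅ Z.

As a check, the Euler characteristic is 5 − 5 = 0, which agrees with 1 − 1 = 0.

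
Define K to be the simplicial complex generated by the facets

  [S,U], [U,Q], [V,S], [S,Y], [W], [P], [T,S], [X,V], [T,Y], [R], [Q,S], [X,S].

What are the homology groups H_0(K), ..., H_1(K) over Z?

H_0 ≅ Z^4,  H_1 ≅ Z^3.

Fix the vertex order P < Q < R < S < T < U < V < W < X < Y and write every simplex with vertices in increasing order. Then dim K = 1 and the simplices of K are:

  0-simplices (10): P, Q, R, S, T, U, V, W, X, Y
  1-simplices (9): QS, QU, ST, SU, SV, SX, SY, TY, VX

Hence C_0 ≅ Z^10, C_1 ≅ Z^9.

∂_1: C_1 → C_0 maps an edge to its endpoints' difference, ∂[p,q] = q − p.
The 10×9 boundary matrix has rank 6 and Smith normal form diag(1,1,1,1,1,1).

Computing H_k = (kernel of ∂_k) / (image of ∂_{k+1}):

  H_0: rank C_0 − rank ∂_1 = 10 − 6 = 4, and the invariant factors of ∂_1 are all 1, so H_0 = Z^4.
  H_1: rank ker ∂_1 − rank ∂_2 = (9 − 6) − 0 = 3, and there is no ∂_2, so H_1 = Z^3.

As a check, the Euler characteristic is 10 − 9 = 1, which agrees with 4 − 3 = 1.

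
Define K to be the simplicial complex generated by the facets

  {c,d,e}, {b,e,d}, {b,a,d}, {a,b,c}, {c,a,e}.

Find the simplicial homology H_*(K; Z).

K has 5 vertices, 10 edges, 5 triangles.
rank ∂_0 = 0, rank ∂_1 = 4 ⇒ b_0 = 5 − 0 − 4 = 1; all invariant factors of ∂_1 are 1 so no torsion. So H_0 ≅ Z.
rank ∂_1 = 4, rank ∂_2 = 5 ⇒ b_1 = 10 − 4 − 5 = 1; all invariant factors of ∂_2 are 1 so no torsion. So H_1 ≅ Z.
rank ∂_2 = 5, rank ∂_3 = 0 ⇒ b_2 = 5 − 5 − 0 = 0. So H_2 ≅ 0.

H_0 = Z,  H_1 = Z,  H_2 = 0.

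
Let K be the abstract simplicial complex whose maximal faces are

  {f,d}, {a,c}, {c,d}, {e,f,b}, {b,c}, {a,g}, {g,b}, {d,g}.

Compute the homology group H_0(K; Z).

H_0 = Z.

K has 7 vertices, 10 edges, 1 triangle.
rank ∂_0 = 0, rank ∂_1 = 6 ⇒ b_0 = 7 − 0 − 6 = 1; all invariant factors of ∂_1 are 1 so no torsion. So H_0 = Z.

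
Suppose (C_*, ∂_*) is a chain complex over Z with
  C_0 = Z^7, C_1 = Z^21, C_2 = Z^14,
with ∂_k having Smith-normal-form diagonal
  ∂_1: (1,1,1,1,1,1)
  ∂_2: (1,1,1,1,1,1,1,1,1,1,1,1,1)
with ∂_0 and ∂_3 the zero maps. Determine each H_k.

H_0: b_0 = 7 − 0 − 6 = 1; torsion from ∂_1 factors > 1: none. So H_0 ≅ Z.
H_1: b_1 = 21 − 6 − 13 = 2; torsion from ∂_2 factors > 1: none. So H_1 ≅ Z^2.
H_2: b_2 = 14 − 13 − 0 = 1; torsion from ∂_3 factors > 1: none. So H_2 ≅ Z.

H_0 ≅ Z,  H_1 ≅ Z^2,  H_2 ≅ Z.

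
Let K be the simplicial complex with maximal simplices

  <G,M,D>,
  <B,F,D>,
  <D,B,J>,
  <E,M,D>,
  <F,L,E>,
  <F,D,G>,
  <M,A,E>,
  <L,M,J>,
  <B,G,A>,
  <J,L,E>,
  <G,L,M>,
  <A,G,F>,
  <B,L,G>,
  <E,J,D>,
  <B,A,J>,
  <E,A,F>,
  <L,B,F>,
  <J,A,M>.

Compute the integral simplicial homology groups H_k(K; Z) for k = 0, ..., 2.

K has 9 vertices, 27 edges, 18 triangles.
rank ∂_0 = 0, rank ∂_1 = 8 ⇒ b_0 = 9 − 0 − 8 = 1; all invariant factors of ∂_1 are 1 so no torsion. So H_0 = Z.
rank ∂_1 = 8, rank ∂_2 = 18 ⇒ b_1 = 27 − 8 − 18 = 1; ∂_2 has invariant factor(s) [2] giving torsion. So H_1 = Z × Z/2.
rank ∂_2 = 18, rank ∂_3 = 0 ⇒ b_2 = 18 − 18 − 0 = 0. So H_2 = 0.

H_0 ≅ Z,  H_1 ≅ Z × Z/2,  H_2 = 0.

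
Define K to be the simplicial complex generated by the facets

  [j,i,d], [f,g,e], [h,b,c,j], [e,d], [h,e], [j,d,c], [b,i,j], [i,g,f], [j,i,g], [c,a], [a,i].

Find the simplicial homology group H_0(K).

K has 10 vertices, 21 edges, 10 triangles, 1 3-simplex.
rank ∂_0 = 0, rank ∂_1 = 9 ⇒ b_0 = 10 − 0 − 9 = 1; all invariant factors of ∂_1 are 1 so no torsion. So H_0 ≅ Z.

H_0 ≅ Z.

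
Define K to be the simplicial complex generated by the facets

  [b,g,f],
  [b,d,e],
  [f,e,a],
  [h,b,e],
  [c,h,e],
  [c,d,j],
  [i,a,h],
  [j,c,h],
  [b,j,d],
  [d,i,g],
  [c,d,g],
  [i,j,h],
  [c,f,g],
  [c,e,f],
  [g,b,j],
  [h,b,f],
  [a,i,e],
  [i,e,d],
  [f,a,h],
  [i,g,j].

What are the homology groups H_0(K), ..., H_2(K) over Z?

Take the total order a < b < c < d < e < f < g < h < i < j on the vertex set. Then K (dimension 2) consists of the simplices:

  0-simplices (10): a, b, c, d, e, f, g, h, i, j
  1-simplices (30): ae, af, ah, ai, bd, be, bf, bg, bh, bj, cd, ce, cf, cg, ch, cj, de, dg, di, dj, ef, eh, ei, fg, fh, gi, gj, hi, hj, ij
  2-simplices (20): aef, aei, afh, ahi, bde, bdj, beh, bfg, bfh, bgj, cdg, cdj, cef, ceh, cfg, chj, dei, dgi, gij, hij

Hence C_0 ≅ Z^10, C_1 ≅ Z^30, C_2 ≅ Z^20.

∂_1: C_1 → C_0 sends each edge [p,q] (with p < q) to q − p.
This gives a 10×30 integer matrix of rank 9; reducing to Smith normal form yields diagonal entries (1,1,1,1,1,1,1,1,1).

Boundary ∂_2: C_2 → C_1 maps a triangle to the signed sum of its edges. For instance
  ∂aef = ef − af + ae,
  ∂beh = eh − bh + be.
This gives a 30×20 integer matrix of rank 20; reducing to Smith normal form yields diagonal entries (1,1,1,1,1,1,1,1,1,1,1,1,1,1,1,1,1,1,1,2).

Computing H_k = (kernel of ∂_k) / (image of ∂_{k+1}):

  H_0: rank C_0 − rank ∂_1 = 10 − 9 = 1, and the invariant factors of ∂_1 are all 1, so H_0 ≅ Z.
  H_1: rank ker ∂_1 − rank ∂_2 = (30 − 9) − 20 = 1, and ∂_2 has invariant factor 2 > 1, so H_1 ≅ Z ⊕ Z/2.
  H_2: rank ker ∂_2 − rank ∂_3 = (20 − 20) − 0 = 0, and there is no ∂_3, so H_2 ≅ 0.

(K is a triangulation of the Klein bottle.)

H_0 = Z,  H_1 = Z ⊕ Z/2,  H_2 = 0.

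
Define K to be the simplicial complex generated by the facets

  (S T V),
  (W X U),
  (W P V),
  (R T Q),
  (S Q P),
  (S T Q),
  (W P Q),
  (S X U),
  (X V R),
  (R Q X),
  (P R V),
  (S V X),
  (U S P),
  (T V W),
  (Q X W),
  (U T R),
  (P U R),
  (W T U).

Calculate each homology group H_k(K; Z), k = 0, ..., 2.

Take the total order P < Q < R < S < T < U < V < W < X on the vertex set. Then K (dimension 2) consists of the simplices:

  0-simplices (9): P, Q, R, S, T, U, V, W, X
  1-simplices (27): PQ, PR, PS, PU, PV, PW, QR, QS, QT, QW, QX, RT, RU, RV, RX, ST, SU, SV, SX, TU, TV, TW, UW, UX, VW, VX, WX
  2-simplices (18): PQS, PQW, PRU, PRV, PSU, PVW, QRT, QRX, QST, QWX, RTU, RVX, STV, SUX, SVX, TUW, TVW, UWX

so the chain groups are C_0 ≅ Z^9, C_1 ≅ Z^27, C_2 ≅ Z^18.

∂_1: C_1 → C_0 maps an edge to its endpoints' difference, ∂[p,q] = q − p.
The 9×27 boundary matrix has rank 8 and Smith normal form diag(1,1,1,1,1,1,1,1).

∂_2: C_2 → C_1 acts by ∂[p,q,r] = [q,r] − [p,r] + [p,q]. For instance
  ∂SUX = UX − SX + SU,
  ∂PVW = VW − PW + PV.
This gives a 27×18 integer matrix of rank 17; reducing to Smith normal form yields diagonal entries (1,1,1,1,1,1,1,1,1,1,1,1,1,1,1,1,1).

From H_k ≅ ker(∂_k) / im(∂_{k+1}) we obtain:

  H_0: rank C_0 − rank ∂_1 = 9 − 8 = 1, and the invariant factors of ∂_1 are all 1, so H_0 = Z.
  H_1: rank ker ∂_1 − rank ∂_2 = (27 − 8) − 17 = 2, and the invariant factors of ∂_2 are all 1, so H_1 = Z^2.
  H_2: rank ker ∂_2 − rank ∂_3 = (18 − 17) − 0 = 1, and there is no ∂_3, so H_2 = Z.

H_0 ≅ Z,  H_1 ≅ Z^2,  H_2 ≅ Z.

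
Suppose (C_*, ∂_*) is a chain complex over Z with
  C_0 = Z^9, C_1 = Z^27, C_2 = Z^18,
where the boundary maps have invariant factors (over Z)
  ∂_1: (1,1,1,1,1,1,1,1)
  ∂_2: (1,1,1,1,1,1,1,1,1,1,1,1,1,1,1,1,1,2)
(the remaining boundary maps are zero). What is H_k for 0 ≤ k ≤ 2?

H_0 ≅ Z,  H_1 ≅ Z ⊕ Z/2,  H_2 = 0.

H_0: b_0 = 9 − 0 − 8 = 1; torsion from ∂_1 factors > 1: none. So H_0 ≅ Z.
H_1: b_1 = 27 − 8 − 18 = 1; torsion from ∂_2 factors > 1: [2]. So H_1 ≅ Z ⊕ Z/2.
H_2: b_2 = 18 − 18 − 0 = 0; torsion from ∂_3 factors > 1: none. So H_2 ≅ 0.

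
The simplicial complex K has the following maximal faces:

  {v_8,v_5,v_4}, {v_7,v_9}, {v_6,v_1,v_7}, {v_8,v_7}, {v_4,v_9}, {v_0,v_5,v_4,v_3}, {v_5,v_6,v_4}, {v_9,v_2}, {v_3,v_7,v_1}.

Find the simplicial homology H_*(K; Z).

Take the total order v_0 < v_1 < v_2 < v_3 < v_4 < v_5 < v_6 < v_7 < v_8 < v_9 on the vertex set. Then K (dimension 3) consists of the simplices:

  0-simplices (10): [v_0], [v_1], [v_2], [v_3], [v_4], [v_5], [v_6], [v_7], [v_8], [v_9]
  1-simplices (19): (19 of them)
  2-simplices (8): [v_0,v_3,v_4], [v_0,v_3,v_5], [v_0,v_4,v_5], [v_1,v_3,v_7], [v_1,v_6,v_7], [v_3,v_4,v_5], [v_4,v_5,v_6], [v_4,v_5,v_8]
  3-simplices (1): [v_0,v_3,v_4,v_5]

so the chain groups are C_0 ≅ Z^10, C_1 ≅ Z^19, C_2 ≅ Z^8, C_3 ≅ Z^1.

∂_1: C_1 → C_0 sends each edge [p,q] (with p < q) to q − p. For instance
  ∂[v_1,v_6] = [v_6] − [v_1].
The resulting 10×19 matrix has rank 9, and its Smith normal form has invariant factors (1,1,1,1,1,1,1,1,1).

∂_2: C_2 → C_1 acts by ∂[p,q,r] = [q,r] − [p,r] + [p,q]. For instance
  ∂[v_1,v_6,v_7] = [v_6,v_7] − [v_1,v_7] + [v_1,v_6],
  ∂[v_1,v_3,v_7] = [v_3,v_7] − [v_1,v_7] + [v_1,v_3].
As a 19×8 matrix over Z this has rank 7, with invariant factors (1,1,1,1,1,1,1).

The boundary map ∂_3: C_3 → C_2 sends each 3-simplex σ to the alternating sum Σ_i (−1)^i (σ with its i-th vertex removed). For instance
  ∂[v_0,v_3,v_4,v_5] = [v_3,v_4,v_5] − [v_0,v_4,v_5] + [v_0,v_3,v_5] − [v_0,v_3,v_4].
The 8×1 boundary matrix has rank 1 and Smith normal form diag(1).

From H_k ≅ ker(∂_k) / im(∂_{k+1}) we obtain:

  H_0: rank C_0 − rank ∂_1 = 10 − 9 = 1, and the invariant factors of ∂_1 are all 1, so H_0 ≅ Z.
  H_1: rank ker ∂_1 − rank ∂_2 = (19 − 9) − 7 = 3, and the invariant factors of ∂_2 are all 1, so H_1 ≅ Z^3.
  H_2: rank ker ∂_2 − rank ∂_3 = (8 − 7) − 1 = 0, and the invariant factors of ∂_3 are all 1, so H_2 ≅ 0.
  H_3: rank ker ∂_3 − rank ∂_4 = (1 − 1) − 0 = 0, and there is no ∂_4, so H_3 ≅ 0.

H_0 ≅ Z,  H_1 ≅ Z^3,  H_2 = 0,  H_3 = 0.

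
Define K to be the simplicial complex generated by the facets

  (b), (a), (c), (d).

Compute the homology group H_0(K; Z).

H_0 = Z^4.

K has 4 vertices.
rank ∂_0 = 0, rank ∂_1 = 0 ⇒ b_0 = 4 − 0 − 0 = 4. So H_0 = Z^4.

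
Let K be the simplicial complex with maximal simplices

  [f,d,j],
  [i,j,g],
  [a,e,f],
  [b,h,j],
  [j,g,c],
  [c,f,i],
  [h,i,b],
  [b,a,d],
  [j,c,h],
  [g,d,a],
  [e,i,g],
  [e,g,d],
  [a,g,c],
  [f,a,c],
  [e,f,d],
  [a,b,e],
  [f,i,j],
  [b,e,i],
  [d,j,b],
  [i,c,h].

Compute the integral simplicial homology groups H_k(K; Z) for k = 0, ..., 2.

H_0 = Z,  H_1 = Z ⊕ Z/2Z,  H_2 = 0.

We work with the vertex ordering a < b < c < d < e < f < g < h < i < j. The simplices of K, each written with vertices in increasing order, are:

  0-simplices (10): a, b, c, d, e, f, g, h, i, j
  1-simplices (30): ab, ac, ad, ae, af, ag, bd, be, bh, bi, bj, cf, cg, ch, ci, cj, de, df, dg, dj, ef, eg, ei, fi, fj, gi, gj, hi, hj, ij
  2-simplices (20): abd, abe, acf, acg, adg, aef, bdj, bei, bhi, bhj, cfi, cgj, chi, chj, def, deg, dfj, egi, fij, gij

so the chain groups are C_0 ≅ Z^10, C_1 ≅ Z^30, C_2 ≅ Z^20.

The boundary map ∂_1: C_1 → C_0 sends each edge [p,q] (with p < q) to q − p.
As a 10×30 matrix over Z this has rank 9, with invariant factors (1,1,1,1,1,1,1,1,1).

∂_2: C_2 → C_1 acts by ∂[p,q,r] = [q,r] − [p,r] + [p,q]. For instance
  ∂abd = bd − ad + ab,
  ∂def = ef − df + de.
This gives a 30×20 integer matrix of rank 20; reducing to Smith normal form yields diagonal entries (1,1,1,1,1,1,1,1,1,1,1,1,1,1,1,1,1,1,1,2).

Reading off H_k = ker ∂_k / im ∂_{k+1}:

  H_0: rank C_0 − rank ∂_1 = 10 − 9 = 1, and the invariant factors of ∂_1 are all 1, so H_0 ≅ Z.
  H_1: rank ker ∂_1 − rank ∂_2 = (30 − 9) − 20 = 1, and ∂_2 has invariant factor 2 > 1, so H_1 ≅ Z ⊕ Z/2Z.
  H_2: rank ker ∂_2 − rank ∂_3 = (20 − 20) − 0 = 0, and there is no ∂_3, so H_2 ≅ 0.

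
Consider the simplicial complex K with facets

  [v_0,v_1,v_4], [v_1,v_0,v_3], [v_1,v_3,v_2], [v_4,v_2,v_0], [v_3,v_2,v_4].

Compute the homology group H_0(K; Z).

We work with the vertex ordering v_0 < v_1 < v_2 < v_3 < v_4. The simplices of K, each written with vertices in increasing order, are:

  0-simplices (5): [v_0], [v_1], [v_2], [v_3], [v_4]
  1-simplices (10): [v_0,v_1], [v_0,v_2], [v_0,v_3], [v_0,v_4], [v_1,v_2], [v_1,v_3], [v_1,v_4], [v_2,v_3], [v_2,v_4], [v_3,v_4]
  2-simplices (5): [v_0,v_1,v_3], [v_0,v_1,v_4], [v_0,v_2,v_4], [v_1,v_2,v_3], [v_2,v_3,v_4]

Hence C_0 ≅ Z^5, C_1 ≅ Z^10, C_2 ≅ Z^5.

∂_1: C_1 → C_0 maps an edge to its endpoints' difference, ∂[p,q] = q − p.
The 5×10 boundary matrix has rank 4 and Smith normal form diag(1,1,1,1).

∂_2: C_2 → C_1 sends each 2-simplex [p,q,r] to [q,r] − [p,r] + [p,q]. For instance
  ∂[v_0,v_2,v_4] = [v_2,v_4] − [v_0,v_4] + [v_0,v_2],
  ∂[v_2,v_3,v_4] = [v_3,v_4] − [v_2,v_4] + [v_2,v_3].
This gives a 10×5 integer matrix of rank 5; reducing to Smith normal form yields diagonal entries (1,1,1,1,1).

Computing H_k = (kernel of ∂_k) / (image of ∂_{k+1}):

  H_0: rank C_0 − rank ∂_1 = 5 − 4 = 1, and the invariant factors of ∂_1 are all 1, so H_0 = Z.

(K is a triangulation of the Möbius band.)

H_0 = Z.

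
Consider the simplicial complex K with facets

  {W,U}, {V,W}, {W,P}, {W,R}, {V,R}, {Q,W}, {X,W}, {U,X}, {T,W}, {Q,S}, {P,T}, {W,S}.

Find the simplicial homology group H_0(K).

K has 9 vertices, 12 edges.
rank ∂_0 = 0, rank ∂_1 = 8 ⇒ b_0 = 9 − 0 − 8 = 1; all invariant factors of ∂_1 are 1 so no torsion. So H_0 = Z.

H_0 ≅ Z.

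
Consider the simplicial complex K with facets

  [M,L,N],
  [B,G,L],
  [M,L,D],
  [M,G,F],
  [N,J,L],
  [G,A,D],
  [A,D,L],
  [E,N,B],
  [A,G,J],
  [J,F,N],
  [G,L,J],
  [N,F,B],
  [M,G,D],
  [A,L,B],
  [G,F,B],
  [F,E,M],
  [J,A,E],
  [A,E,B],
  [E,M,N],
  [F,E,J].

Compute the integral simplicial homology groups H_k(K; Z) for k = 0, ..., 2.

Order the vertices as A < B < D < E < F < G < J < L < M < N. Listing each simplex with vertices in this order, K has dimension 2 with simplices:

  0-simplices (10): A, B, D, E, F, G, J, L, M, N
  1-simplices (30): AB, AD, AE, AG, AJ, AL, BE, BF, BG, BL, BN, DG, DL, DM, EF, EJ, EM, EN, FG, FJ, FM, FN, GJ, GL, GM, JL, JN, LM, LN, MN
  2-simplices (20): ABE, ABL, ADG, ADL, AEJ, AGJ, BEN, BFG, BFN, BGL, DGM, DLM, EFJ, EFM, EMN, FGM, FJN, GJL, JLN, LMN

so the chain groups are C_0 ≅ Z^10, C_1 ≅ Z^30, C_2 ≅ Z^20.

Boundary ∂_1: C_1 → C_0 is given by ∂[p,q] = [q] − [p].
The 10×30 boundary matrix has rank 9 and Smith normal form diag(1,1,1,1,1,1,1,1,1).

The boundary map ∂_2: C_2 → C_1 acts by ∂[p,q,r] = [q,r] − [p,r] + [p,q]. For instance
  ∂EMN = MN − EN + EM,
  ∂JLN = LN − JN + JL.
The 30×20 boundary matrix has rank 20 and Smith normal form diag(1,1,1,1,1,1,1,1,1,1,1,1,1,1,1,1,1,1,1,2).

Reading off H_k = ker ∂_k / im ∂_{k+1}:

  H_0: rank C_0 − rank ∂_1 = 10 − 9 = 1, and the invariant factors of ∂_1 are all 1, so H_0 = Z.
  H_1: rank ker ∂_1 − rank ∂_2 = (30 − 9) − 20 = 1, and ∂_2 has invariant factor 2 > 1, so H_1 = Z ⊕ Z/2.
  H_2: rank ker ∂_2 − rank ∂_3 = (20 − 20) − 0 = 0, and there is no ∂_3, so H_2 = 0.

H_0 = Z,  H_1 = Z ⊕ Z/2,  H_2 = 0.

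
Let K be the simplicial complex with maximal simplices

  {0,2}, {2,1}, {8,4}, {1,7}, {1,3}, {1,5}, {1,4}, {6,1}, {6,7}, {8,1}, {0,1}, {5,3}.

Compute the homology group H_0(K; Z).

K has 9 vertices, 12 edges.
rank ∂_0 = 0, rank ∂_1 = 8 ⇒ b_0 = 9 − 0 − 8 = 1; all invariant factors of ∂_1 are 1 so no torsion. So H_0 ≅ Z.

H_0 ≅ Z.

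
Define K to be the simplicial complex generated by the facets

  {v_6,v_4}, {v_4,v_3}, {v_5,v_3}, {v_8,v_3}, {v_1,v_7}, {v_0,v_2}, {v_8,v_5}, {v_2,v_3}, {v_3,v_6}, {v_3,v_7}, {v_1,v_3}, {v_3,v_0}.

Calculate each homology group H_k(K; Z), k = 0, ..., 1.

H_0 = Z,  H_1 = Z^4.

We work with the vertex ordering v_0 < v_1 < v_2 < v_3 < v_4 < v_5 < v_6 < v_7 < v_8. The simplices of K, each written with vertices in increasing order, are:

  0-simplices (9): [v_0], [v_1], [v_2], [v_3], [v_4], [v_5], [v_6], [v_7], [v_8]
  1-simplices (12): [v_0,v_2], [v_0,v_3], [v_1,v_3], [v_1,v_7], [v_2,v_3], [v_3,v_4], [v_3,v_5], [v_3,v_6], [v_3,v_7], [v_3,v_8], [v_4,v_6], [v_5,v_8]

Hence C_0 ≅ Z^9, C_1 ≅ Z^12.

The boundary map ∂_1: C_1 → C_0 sends each edge [p,q] (with p < q) to q − p. For instance
  ∂[v_1,v_7] = [v_7] − [v_1].
The resulting 9×12 matrix has rank 8, and its Smith normal form has invariant factors (1,1,1,1,1,1,1,1).

Now H_k = ker ∂_k / im ∂_{k+1}, so:

  H_0: rank C_0 − rank ∂_1 = 9 − 8 = 1, and the invariant factors of ∂_1 are all 1, so H_0 ≅ Z.
  H_1: rank ker ∂_1 − rank ∂_2 = (12 − 8) − 0 = 4, and there is no ∂_2, so H_1 ≅ Z^4.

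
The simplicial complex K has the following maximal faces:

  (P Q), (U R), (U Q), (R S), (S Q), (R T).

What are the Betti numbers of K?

b_0 = 1, b_1 = 1.

We work with the vertex ordering P < Q < R < S < T < U. The simplices of K, each written with vertices in increasing order, are:

  0-simplices (6): P, Q, R, S, T, U
  1-simplices (6): PQ, QS, QU, RS, RT, RU

Hence C_0 ≅ Z^6, C_1 ≅ Z^6.

Boundary ∂_1: C_1 → C_0 maps an edge to its endpoints' difference, ∂[p,q] = q − p.
As a 6×6 matrix over Z this has rank 5, with invariant factors (1,1,1,1,1).

Computing H_k = (kernel of ∂_k) / (image of ∂_{k+1}):

  H_0: rank C_0 − rank ∂_1 = 6 − 5 = 1, and the invariant factors of ∂_1 are all 1, so H_0 ≅ Z.
  H_1: rank ker ∂_1 − rank ∂_2 = (6 − 5) − 0 = 1, and there is no ∂_2, so H_1 ≅ Z.

Hence the Betti numbers are b_0 = 1, b_1 = 1.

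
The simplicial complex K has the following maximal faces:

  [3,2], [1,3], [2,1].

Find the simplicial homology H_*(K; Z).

We work with the vertex ordering 1 < 2 < 3. The simplices of K, each written with vertices in increasing order, are:

  0-simplices (3): [1], [2], [3]
  1-simplices (3): [1,2], [1,3], [2,3]

Hence C_0 ≅ Z^3, C_1 ≅ Z^3.

∂_1: C_1 → C_0 sends each edge [p,q] (with p < q) to q − p. For instance
  ∂[1,2] = [2] − [1].
This gives a 3×3 integer matrix of rank 2; reducing to Smith normal form yields diagonal entries (1,1).

From H_k ≅ ker(∂_k) / im(∂_{k+1}) we obtain:

  H_0: rank C_0 − rank ∂_1 = 3 − 2 = 1, and the invariant factors of ∂_1 are all 1, so H_0 = Z.
  H_1: rank ker ∂_1 − rank ∂_2 = (3 − 2) − 0 = 1, and there is no ∂_2, so H_1 = Z.

As a check, the Euler characteristic is 3 − 3 = 0, which agrees with 1 − 1 = 0.
(K is a triangulation of the circle S^1.)

H_0 ≅ Z,  H_1 ≅ Z.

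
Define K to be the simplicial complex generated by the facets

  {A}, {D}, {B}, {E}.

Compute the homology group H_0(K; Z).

H_0 ≅ Z^4.

Order the vertices as A < B < D < E. Listing each simplex with vertices in this order, K has dimension 0 with simplices:

  0-simplices (4): A, B, D, E

so the chain groups are C_0 ≅ Z^4.

Reading off H_k = ker ∂_k / im ∂_{k+1}:

  H_0: rank C_0 − rank ∂_1 = 4 − 0 = 4, and there is no ∂_1, so H_0 ≅ Z^4.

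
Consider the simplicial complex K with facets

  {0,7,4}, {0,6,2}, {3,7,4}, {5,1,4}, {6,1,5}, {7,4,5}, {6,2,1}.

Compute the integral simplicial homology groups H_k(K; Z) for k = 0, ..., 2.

Take the total order 0 < 1 < 2 < 3 < 4 < 5 < 6 < 7 on the vertex set. Then K (dimension 2) consists of the simplices:

  0-simplices (8): [0], [1], [2], [3], [4], [5], [6], [7]
  1-simplices (15): [0,2], [0,4], [0,6], [0,7], [1,2], [1,4], [1,5], [1,6], [2,6], [3,4], [3,7], [4,5], [4,7], [5,6], [5,7]
  2-simplices (7): [0,2,6], [0,4,7], [1,2,6], [1,4,5], [1,5,6], [3,4,7], [4,5,7]

Hence C_0 ≅ Z^8, C_1 ≅ Z^15, C_2 ≅ Z^7.

Boundary ∂_1: C_1 → C_0 is given by ∂[p,q] = [q] − [p]. For instance
  ∂[3,7] = [7] − [3].
As a 8×15 matrix over Z this has rank 7, with invariant factors (1,1,1,1,1,1,1).

∂_2: C_2 → C_1 sends each 2-simplex [p,q,r] to [q,r] − [p,r] + [p,q]. For instance
  ∂[1,2,6] = [2,6] − [1,6] + [1,2],
  ∂[4,5,7] = [5,7] − [4,7] + [4,5].
This gives a 15×7 integer matrix of rank 7; reducing to Smith normal form yields diagonal entries (1,1,1,1,1,1,1).

Now H_k = ker ∂_k / im ∂_{k+1}, so:

  H_0: rank C_0 − rank ∂_1 = 8 − 7 = 1, and the invariant factors of ∂_1 are all 1, so H_0 ≅ Z.
  H_1: rank ker ∂_1 − rank ∂_2 = (15 − 7) − 7 = 1, and the invariant factors of ∂_2 are all 1, so H_1 ≅ Z.
  H_2: rank ker ∂_2 − rank ∂_3 = (7 − 7) − 0 = 0, and there is no ∂_3, so H_2 ≅ 0.

H_0 = Z,  H_1 = Z,  H_2 = 0.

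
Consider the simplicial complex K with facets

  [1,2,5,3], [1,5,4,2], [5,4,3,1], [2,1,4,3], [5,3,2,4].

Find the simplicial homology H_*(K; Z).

We work with the vertex ordering 1 < 2 < 3 < 4 < 5. The simplices of K, each written with vertices in increasing order, are:

  0-simplices (5): [1], [2], [3], [4], [5]
  1-simplices (10): [1,2], [1,3], [1,4], [1,5], [2,3], [2,4], [2,5], [3,4], [3,5], [4,5]
  2-simplices (10): [1,2,3], [1,2,4], [1,2,5], [1,3,4], [1,3,5], [1,4,5], [2,3,4], [2,3,5], [2,4,5], [3,4,5]
  3-simplices (5): [1,2,3,4], [1,2,3,5], [1,2,4,5], [1,3,4,5], [2,3,4,5]

giving chain groups C_0 ≅ Z^5, C_1 ≅ Z^10, C_2 ≅ Z^10, C_3 ≅ Z^5.

Boundary ∂_1: C_1 → C_0 sends each edge [p,q] (with p < q) to q − p.
The resulting 5×10 matrix has rank 4, and its Smith normal form has invariant factors (1,1,1,1).

∂_2: C_2 → C_1 maps a triangle to the signed sum of its edges. For instance
  ∂[2,4,5] = [4,5] − [2,5] + [2,4],
  ∂[1,3,4] = [3,4] − [1,4] + [1,3].
The resulting 10×10 matrix has rank 6, and its Smith normal form has invariant factors (1,1,1,1,1,1).

∂_3: C_3 → C_2 sends each 3-simplex σ to the alternating sum Σ_i (−1)^i (σ with its i-th vertex removed). For instance
  ∂[1,2,4,5] = [2,4,5] − [1,4,5] + [1,2,5] − [1,2,4],
  ∂[1,2,3,5] = [2,3,5] − [1,3,5] + [1,2,5] − [1,2,3].
The 10×5 boundary matrix has rank 4 and Smith normal form diag(1,1,1,1).

Computing H_k = (kernel of ∂_k) / (image of ∂_{k+1}):

  H_0: rank C_0 − rank ∂_1 = 5 − 4 = 1, and the invariant factors of ∂_1 are all 1, so H_0 ≅ Z.
  H_1: rank ker ∂_1 − rank ∂_2 = (10 − 4) − 6 = 0, and the invariant factors of ∂_2 are all 1, so H_1 ≅ 0.
  H_2: rank ker ∂_2 − rank ∂_3 = (10 − 6) − 4 = 0, and the invariant factors of ∂_3 are all 1, so H_2 ≅ 0.
  H_3: rank ker ∂_3 − rank ∂_4 = (5 − 4) − 0 = 1, and there is no ∂_4, so H_3 ≅ Z.

As a check, the Euler characteristic is 5 − 10 + 10 − 5 = 0, which agrees with 1 − 0 + 0 − 1 = 0.
(K is a triangulation of the 3-sphere S^3.)

H_0 ≅ Z,  H_1 = 0,  H_2 = 0,  H_3 ≅ Z.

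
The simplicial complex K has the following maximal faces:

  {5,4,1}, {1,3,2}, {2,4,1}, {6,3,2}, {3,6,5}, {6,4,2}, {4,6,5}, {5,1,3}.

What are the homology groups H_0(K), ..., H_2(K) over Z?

H_0 ≅ Z,  H_1 = 0,  H_2 ≅ Z.

Fix the vertex order 1 < 2 < 3 < 4 < 5 < 6 and write every simplex with vertices in increasing order. Then dim K = 2 and the simplices of K are:

  0-simplices (6): [1], [2], [3], [4], [5], [6]
  1-simplices (12): [1,2], [1,3], [1,4], [1,5], [2,3], [2,4], [2,6], [3,5], [3,6], [4,5], [4,6], [5,6]
  2-simplices (8): [1,2,3], [1,2,4], [1,3,5], [1,4,5], [2,3,6], [2,4,6], [3,5,6], [4,5,6]

Hence C_0 ≅ Z^6, C_1 ≅ Z^12, C_2 ≅ Z^8.

∂_1: C_1 → C_0 is given by ∂[p,q] = [q] − [p].
The resulting 6×12 matrix has rank 5, and its Smith normal form has invariant factors (1,1,1,1,1).

The boundary map ∂_2: C_2 → C_1 maps a triangle to the signed sum of its edges. For instance
  ∂[1,2,4] = [2,4] − [1,4] + [1,2],
  ∂[1,4,5] = [4,5] − [1,5] + [1,4].
As a 12×8 matrix over Z this has rank 7, with invariant factors (1,1,1,1,1,1,1).

Computing H_k = (kernel of ∂_k) / (image of ∂_{k+1}):

  H_0: rank C_0 − rank ∂_1 = 6 − 5 = 1, and the invariant factors of ∂_1 are all 1, so H_0 = Z.
  H_1: rank ker ∂_1 − rank ∂_2 = (12 − 5) − 7 = 0, and the invariant factors of ∂_2 are all 1, so H_1 = 0.
  H_2: rank ker ∂_2 − rank ∂_3 = (8 − 7) − 0 = 1, and there is no ∂_3, so H_2 = Z.

As a check, the Euler characteristic is 6 − 12 + 8 = 2, which agrees with 1 − 0 + 1 = 2.
(K is a triangulation of the 2-sphere S^2.)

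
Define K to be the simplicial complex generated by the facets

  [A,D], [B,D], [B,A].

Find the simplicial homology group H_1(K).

Take the total order A < B < D on the vertex set. Then K (dimension 1) consists of the simplices:

  0-simplices (3): A, B, D
  1-simplices (3): AB, AD, BD

so the chain groups are C_0 ≅ Z^3, C_1 ≅ Z^3.

The boundary map ∂_1: C_1 → C_0 maps an edge to its endpoints' difference, ∂[p,q] = q − p.
As a 3×3 matrix over Z this has rank 2, with invariant factors (1,1).

Computing H_k = (kernel of ∂_k) / (image of ∂_{k+1}):

  H_1: rank ker ∂_1 − rank ∂_2 = (3 − 2) − 0 = 1, and there is no ∂_2, so H_1 = Z.

H_1 ≅ Z.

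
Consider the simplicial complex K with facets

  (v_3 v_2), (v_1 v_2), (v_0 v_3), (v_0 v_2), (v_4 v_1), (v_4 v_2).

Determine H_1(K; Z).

We work with the vertex ordering v_0 < v_1 < v_2 < v_3 < v_4. The simplices of K, each written with vertices in increasing order, are:

  0-simplices (5): [v_0], [v_1], [v_2], [v_3], [v_4]
  1-simplices (6): [v_0,v_2], [v_0,v_3], [v_1,v_2], [v_1,v_4], [v_2,v_3], [v_2,v_4]

so the chain groups are C_0 ≅ Z^5, C_1 ≅ Z^6.

Boundary ∂_1: C_1 → C_0 sends each edge [p,q] (with p < q) to q − p. For instance
  ∂[v_0,v_3] = [v_3] − [v_0].
The resulting 5×6 matrix has rank 4, and its Smith normal form has invariant factors (1,1,1,1).

Now H_k = ker ∂_k / im ∂_{k+1}, so:

  H_1: rank ker ∂_1 − rank ∂_2 = (6 − 4) − 0 = 2, and there is no ∂_2, so H_1 = Z^2.

H_1 ≅ Z^2.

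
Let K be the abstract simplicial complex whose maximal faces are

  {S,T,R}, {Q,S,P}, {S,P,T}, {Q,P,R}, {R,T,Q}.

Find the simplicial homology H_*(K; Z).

Take the total order P < Q < R < S < T on the vertex set. Then K (dimension 2) consists of the simplices:

  0-simplices (5): P, Q, R, S, T
  1-simplices (10): PQ, PR, PS, PT, QR, QS, QT, RS, RT, ST
  2-simplices (5): PQR, PQS, PST, QRT, RST

giving chain groups C_0 ≅ Z^5, C_1 ≅ Z^10, C_2 ≅ Z^5.

Boundary ∂_1: C_1 → C_0 maps an edge to its endpoints' difference, ∂[p,q] = q − p. For instance
  ∂RT = T − R.
This gives a 5×10 integer matrix of rank 4; reducing to Smith normal form yields diagonal entries (1,1,1,1).

The boundary map ∂_2: C_2 → C_1 acts by ∂[p,q,r] = [q,r] − [p,r] + [p,q]. For instance
  ∂PQR = QR − PR + PQ,
  ∂PST = ST − PT + PS.
As a 10×5 matrix over Z this has rank 5, with invariant factors (1,1,1,1,1).

Reading off H_k = ker ∂_k / im ∂_{k+1}:

  H_0: rank C_0 − rank ∂_1 = 5 − 4 = 1, and the invariant factors of ∂_1 are all 1, so H_0 ≅ Z.
  H_1: rank ker ∂_1 − rank ∂_2 = (10 − 4) − 5 = 1, and the invariant factors of ∂_2 are all 1, so H_1 ≅ Z.
  H_2: rank ker ∂_2 − rank ∂_3 = (5 − 5) − 0 = 0, and there is no ∂_3, so H_2 ≅ 0.

As a check, the Euler characteristic is 5 − 10 + 5 = 0, which agrees with 1 − 1 + 0 = 0.

H_0 = Z,  H_1 = Z,  H_2 = 0.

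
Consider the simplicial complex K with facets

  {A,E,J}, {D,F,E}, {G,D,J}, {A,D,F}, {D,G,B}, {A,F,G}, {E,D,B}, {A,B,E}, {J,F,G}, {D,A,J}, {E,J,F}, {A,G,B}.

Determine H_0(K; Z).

H_0 = Z.

Fix the vertex order A < B < D < E < F < G < J and write every simplex with vertices in increasing order. Then dim K = 2 and the simplices of K are:

  0-simplices (7): A, B, D, E, F, G, J
  1-simplices (18): AB, AD, AE, AF, AG, AJ, BD, BE, BG, DE, DF, DG, DJ, EF, EJ, FG, FJ, GJ
  2-simplices (12): ABE, ABG, ADF, ADJ, AEJ, AFG, BDE, BDG, DEF, DGJ, EFJ, FGJ

giving chain groups C_0 ≅ Z^7, C_1 ≅ Z^18, C_2 ≅ Z^12.

The boundary map ∂_1: C_1 → C_0 is given by ∂[p,q] = [q] − [p].
The resulting 7×18 matrix has rank 6, and its Smith normal form has invariant factors (1,1,1,1,1,1).

The boundary map ∂_2: C_2 → C_1 acts by ∂[p,q,r] = [q,r] − [p,r] + [p,q]. For instance
  ∂AEJ = EJ − AJ + AE,
  ∂DEF = EF − DF + DE.
The resulting 18×12 matrix has rank 12, and its Smith normal form has invariant factors (1,1,1,1,1,1,1,1,1,1,1,2).

Now H_k = ker ∂_k / im ∂_{k+1}, so:

  H_0: rank C_0 − rank ∂_1 = 7 − 6 = 1, and the invariant factors of ∂_1 are all 1, so H_0 ≅ Z.

(K is a triangulation of the real projective plane RP^2.)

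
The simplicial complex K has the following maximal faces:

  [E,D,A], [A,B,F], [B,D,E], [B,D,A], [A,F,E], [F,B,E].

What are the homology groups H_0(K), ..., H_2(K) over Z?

H_0 = Z,  H_1 = 0,  H_2 = Z.

Order the vertices as A < B < D < E < F. Listing each simplex with vertices in this order, K has dimension 2 with simplices:

  0-simplices (5): A, B, D, E, F
  1-simplices (9): AB, AD, AE, AF, BD, BE, BF, DE, EF
  2-simplices (6): ABD, ABF, ADE, AEF, BDE, BEF

so the chain groups are C_0 ≅ Z^5, C_1 ≅ Z^9, C_2 ≅ Z^6.

∂_1: C_1 → C_0 sends each edge [p,q] (with p < q) to q − p. For instance
  ∂BD = D − B.
As a 5×9 matrix over Z this has rank 4, with invariant factors (1,1,1,1).

Boundary ∂_2: C_2 → C_1 sends each 2-simplex [p,q,r] to [q,r] − [p,r] + [p,q]. For instance
  ∂ABF = BF − AF + AB,
  ∂AEF = EF − AF + AE.
The resulting 9×6 matrix has rank 5, and its Smith normal form has invariant factors (1,1,1,1,1).

Reading off H_k = ker ∂_k / im ∂_{k+1}:

  H_0: rank C_0 − rank ∂_1 = 5 − 4 = 1, and the invariant factors of ∂_1 are all 1, so H_0 = Z.
  H_1: rank ker ∂_1 − rank ∂_2 = (9 − 4) − 5 = 0, and the invariant factors of ∂_2 are all 1, so H_1 = 0.
  H_2: rank ker ∂_2 − rank ∂_3 = (6 − 5) − 0 = 1, and there is no ∂_3, so H_2 = Z.

As a check, the Euler characteristic is 5 − 9 + 6 = 2, which agrees with 1 − 0 + 1 = 2.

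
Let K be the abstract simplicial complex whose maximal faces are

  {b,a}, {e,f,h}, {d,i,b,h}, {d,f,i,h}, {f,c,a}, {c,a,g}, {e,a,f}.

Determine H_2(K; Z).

K has 9 vertices, 18 edges, 11 triangles, 2 3-simplices.
rank ∂_2 = 9, rank ∂_3 = 2 ⇒ b_2 = 11 − 9 − 2 = 0; all invariant factors of ∂_3 are 1 so no torsion. So H_2 = 0.

H_2 ≅ 0.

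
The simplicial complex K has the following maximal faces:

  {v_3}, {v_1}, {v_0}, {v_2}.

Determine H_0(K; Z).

Fix the vertex order v_0 < v_1 < v_2 < v_3 and write every simplex with vertices in increasing order. Then dim K = 0 and the simplices of K are:

  0-simplices (4): [v_0], [v_1], [v_2], [v_3]

Hence C_0 ≅ Z^4.

From H_k ≅ ker(∂_k) / im(∂_{k+1}) we obtain:

  H_0: rank C_0 − rank ∂_1 = 4 − 0 = 4, and there is no ∂_1, so H_0 = Z^4.

H_0 ≅ Z^4.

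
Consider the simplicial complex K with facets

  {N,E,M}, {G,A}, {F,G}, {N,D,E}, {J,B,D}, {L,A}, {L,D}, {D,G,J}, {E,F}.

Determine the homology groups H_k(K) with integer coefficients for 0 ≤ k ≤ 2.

We work with the vertex ordering A < B < D < E < F < G < J < L < M < N. The simplices of K, each written with vertices in increasing order, are:

  0-simplices (10): A, B, D, E, F, G, J, L, M, N
  1-simplices (15): AG, AL, BD, BJ, DE, DG, DJ, DL, DN, EF, EM, EN, FG, GJ, MN
  2-simplices (4): BDJ, DEN, DGJ, EMN

so the chain groups are C_0 ≅ Z^10, C_1 ≅ Z^15, C_2 ≅ Z^4.

∂_1: C_1 → C_0 sends each edge [p,q] (with p < q) to q − p. For instance
  ∂EM = M − E.
As a 10×15 matrix over Z this has rank 9, with invariant factors (1,1,1,1,1,1,1,1,1).

∂_2: C_2 → C_1 sends each 2-simplex [p,q,r] to [q,r] − [p,r] + [p,q]. For instance
  ∂DGJ = GJ − DJ + DG,
  ∂DEN = EN − DN + DE.
This gives a 15×4 integer matrix of rank 4; reducing to Smith normal form yields diagonal entries (1,1,1,1).

From H_k ≅ ker(∂_k) / im(∂_{k+1}) we obtain:

  H_0: rank C_0 − rank ∂_1 = 10 − 9 = 1, and the invariant factors of ∂_1 are all 1, so H_0 ≅ Z.
  H_1: rank ker ∂_1 − rank ∂_2 = (15 − 9) − 4 = 2, and the invariant factors of ∂_2 are all 1, so H_1 ≅ Z^2.
  H_2: rank ker ∂_2 − rank ∂_3 = (4 − 4) − 0 = 0, and there is no ∂_3, so H_2 ≅ 0.

H_0 = Z,  H_1 = Z^2,  H_2 = 0.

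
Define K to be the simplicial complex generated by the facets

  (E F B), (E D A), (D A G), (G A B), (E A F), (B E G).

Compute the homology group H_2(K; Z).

Fix the vertex order A < B < D < E < F < G and write every simplex with vertices in increasing order. Then dim K = 2 and the simplices of K are:

  0-simplices (6): A, B, D, E, F, G
  1-simplices (12): AB, AD, AE, AF, AG, BE, BF, BG, DE, DG, EF, EG
  2-simplices (6): ABG, ADE, ADG, AEF, BEF, BEG

Hence C_0 ≅ Z^6, C_1 ≅ Z^12, C_2 ≅ Z^6.

∂_1: C_1 → C_0 is given by ∂[p,q] = [q] − [p]. For instance
  ∂AD = D − A.
This gives a 6×12 integer matrix of rank 5; reducing to Smith normal form yields diagonal entries (1,1,1,1,1).

The boundary map ∂_2: C_2 → C_1 acts by ∂[p,q,r] = [q,r] − [p,r] + [p,q]. For instance
  ∂ABG = BG − AG + AB,
  ∂ADE = DE − AE + AD.
This gives a 12×6 integer matrix of rank 6; reducing to Smith normal form yields diagonal entries (1,1,1,1,1,1).

Now H_k = ker ∂_k / im ∂_{k+1}, so:

  H_2: rank ker ∂_2 − rank ∂_3 = (6 − 6) − 0 = 0, and there is no ∂_3, so H_2 = 0.

H_2 ≅ 0.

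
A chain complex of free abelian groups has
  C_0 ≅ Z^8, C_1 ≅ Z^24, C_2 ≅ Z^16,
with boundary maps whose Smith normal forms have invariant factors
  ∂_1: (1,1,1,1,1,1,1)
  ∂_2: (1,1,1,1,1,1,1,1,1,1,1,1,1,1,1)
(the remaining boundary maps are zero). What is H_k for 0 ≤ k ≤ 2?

H_0 = Z,  H_1 = Z^2,  H_2 = Z.

H_0: b_0 = 8 − 0 − 7 = 1; torsion from ∂_1 factors > 1: none. So H_0 = Z.
H_1: b_1 = 24 − 7 − 15 = 2; torsion from ∂_2 factors > 1: none. So H_1 = Z^2.
H_2: b_2 = 16 − 15 − 0 = 1; torsion from ∂_3 factors > 1: none. So H_2 = Z.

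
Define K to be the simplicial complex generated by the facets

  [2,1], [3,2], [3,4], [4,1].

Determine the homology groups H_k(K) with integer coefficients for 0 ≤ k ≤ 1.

K has 4 vertices, 4 edges.
rank ∂_0 = 0, rank ∂_1 = 3 ⇒ b_0 = 4 − 0 − 3 = 1; all invariant factors of ∂_1 are 1 so no torsion. So H_0 = Z.
rank ∂_1 = 3, rank ∂_2 = 0 ⇒ b_1 = 4 − 3 − 0 = 1. So H_1 = Z.

H_0 = Z,  H_1 = Z.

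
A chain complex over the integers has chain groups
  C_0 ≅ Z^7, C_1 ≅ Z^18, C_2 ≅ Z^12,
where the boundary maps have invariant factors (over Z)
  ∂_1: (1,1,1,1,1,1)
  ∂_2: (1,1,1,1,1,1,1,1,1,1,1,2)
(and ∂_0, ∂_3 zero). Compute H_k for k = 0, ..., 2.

H_0: b_0 = 7 − 0 − 6 = 1; torsion from ∂_1 factors > 1: none. So H_0 = Z.
H_1: b_1 = 18 − 6 − 12 = 0; torsion from ∂_2 factors > 1: [2]. So H_1 = Z/2.
H_2: b_2 = 12 − 12 − 0 = 0; torsion from ∂_3 factors > 1: none. So H_2 = 0.

H_0 = Z,  H_1 = Z/2,  H_2 = 0.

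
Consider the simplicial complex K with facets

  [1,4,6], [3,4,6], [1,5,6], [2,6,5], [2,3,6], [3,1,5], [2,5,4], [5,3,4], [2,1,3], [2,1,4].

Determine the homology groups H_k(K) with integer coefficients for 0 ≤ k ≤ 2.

Take the total order 1 < 2 < 3 < 4 < 5 < 6 on the vertex set. Then K (dimension 2) consists of the simplices:

  0-simplices (6): [1], [2], [3], [4], [5], [6]
  1-simplices (15): [1,2], [1,3], [1,4], [1,5], [1,6], [2,3], [2,4], [2,5], [2,6], [3,4], [3,5], [3,6], [4,5], [4,6], [5,6]
  2-simplices (10): [1,2,3], [1,2,4], [1,3,5], [1,4,6], [1,5,6], [2,3,6], [2,4,5], [2,5,6], [3,4,5], [3,4,6]

Hence C_0 ≅ Z^6, C_1 ≅ Z^15, C_2 ≅ Z^10.

The boundary map ∂_1: C_1 → C_0 maps an edge to its endpoints' difference, ∂[p,q] = q − p.
The 6×15 boundary matrix has rank 5 and Smith normal form diag(1,1,1,1,1).

∂_2: C_2 → C_1 sends each 2-simplex [p,q,r] to [q,r] − [p,r] + [p,q]. For instance
  ∂[1,3,5] = [3,5] − [1,5] + [1,3],
  ∂[2,5,6] = [5,6] − [2,6] + [2,5].
The 15×10 boundary matrix has rank 10 and Smith normal form diag(1,1,1,1,1,1,1,1,1,2).

From H_k ≅ ker(∂_k) / im(∂_{k+1}) we obtain:

  H_0: rank C_0 − rank ∂_1 = 6 − 5 = 1, and the invariant factors of ∂_1 are all 1, so H_0 = Z.
  H_1: rank ker ∂_1 − rank ∂_2 = (15 − 5) − 10 = 0, and ∂_2 has invariant factor 2 > 1, so H_1 = Z/2.
  H_2: rank ker ∂_2 − rank ∂_3 = (10 − 10) − 0 = 0, and there is no ∂_3, so H_2 = 0.

H_0 ≅ Z,  H_1 ≅ Z/2,  H_2 = 0.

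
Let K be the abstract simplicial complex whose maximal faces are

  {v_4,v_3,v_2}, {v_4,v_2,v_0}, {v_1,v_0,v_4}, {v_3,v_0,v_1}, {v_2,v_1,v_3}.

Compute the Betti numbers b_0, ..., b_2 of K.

b_0 = 1, b_1 = 1, b_2 = 0.

We work with the vertex ordering v_0 < v_1 < v_2 < v_3 < v_4. The simplices of K, each written with vertices in increasing order, are:

  0-simplices (5): [v_0], [v_1], [v_2], [v_3], [v_4]
  1-simplices (10): [v_0,v_1], [v_0,v_2], [v_0,v_3], [v_0,v_4], [v_1,v_2], [v_1,v_3], [v_1,v_4], [v_2,v_3], [v_2,v_4], [v_3,v_4]
  2-simplices (5): [v_0,v_1,v_3], [v_0,v_1,v_4], [v_0,v_2,v_4], [v_1,v_2,v_3], [v_2,v_3,v_4]

so the chain groups are C_0 ≅ Z^5, C_1 ≅ Z^10, C_2 ≅ Z^5.

The boundary map ∂_1: C_1 → C_0 is given by ∂[p,q] = [q] − [p].
This gives a 5×10 integer matrix of rank 4; reducing to Smith normal form yields diagonal entries (1,1,1,1).

∂_2: C_2 → C_1 sends each 2-simplex [p,q,r] to [q,r] − [p,r] + [p,q]. For instance
  ∂[v_0,v_1,v_4] = [v_1,v_4] − [v_0,v_4] + [v_0,v_1],
  ∂[v_1,v_2,v_3] = [v_2,v_3] − [v_1,v_3] + [v_1,v_2].
This gives a 10×5 integer matrix of rank 5; reducing to Smith normal form yields diagonal entries (1,1,1,1,1).

Computing H_k = (kernel of ∂_k) / (image of ∂_{k+1}):

  H_0: rank C_0 − rank ∂_1 = 5 − 4 = 1, and the invariant factors of ∂_1 are all 1, so H_0 ≅ Z.
  H_1: rank ker ∂_1 − rank ∂_2 = (10 − 4) − 5 = 1, and the invariant factors of ∂_2 are all 1, so H_1 ≅ Z.
  H_2: rank ker ∂_2 − rank ∂_3 = (5 − 5) − 0 = 0, and there is no ∂_3, so H_2 ≅ 0.

Hence the Betti numbers are b_0 = 1, b_1 = 1, b_2 = 0.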